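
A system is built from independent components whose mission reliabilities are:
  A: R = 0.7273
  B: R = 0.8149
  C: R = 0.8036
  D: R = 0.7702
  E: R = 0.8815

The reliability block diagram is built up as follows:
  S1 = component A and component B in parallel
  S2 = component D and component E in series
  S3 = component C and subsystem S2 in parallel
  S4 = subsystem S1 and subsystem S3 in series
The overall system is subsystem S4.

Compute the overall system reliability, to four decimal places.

0.8896

Parallel (A and B): 1 − (1 − 0.727300)(1 − 0.814900) = 0.949523
Series (D and E): 0.770200 × 0.881500 = 0.678931
Parallel (C and [0.678931]): 1 − (1 − 0.803600)(1 − 0.678931) = 0.936942
Series ([0.949523] and [0.936942]): 0.949523 × 0.936942 = 0.8896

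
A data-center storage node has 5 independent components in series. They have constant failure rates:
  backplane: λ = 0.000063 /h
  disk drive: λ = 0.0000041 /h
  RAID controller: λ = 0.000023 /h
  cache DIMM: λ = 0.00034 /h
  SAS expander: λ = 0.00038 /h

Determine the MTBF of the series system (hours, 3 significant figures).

1230

Series of exponential components: λ_sys = Σ λ_i
λ_sys = 0.000063 + 0.0000041 + 0.000023 + 0.00034 + 0.00038 = 8.1010e-04 /h
MTBF = 1 / λ_sys = 1230 h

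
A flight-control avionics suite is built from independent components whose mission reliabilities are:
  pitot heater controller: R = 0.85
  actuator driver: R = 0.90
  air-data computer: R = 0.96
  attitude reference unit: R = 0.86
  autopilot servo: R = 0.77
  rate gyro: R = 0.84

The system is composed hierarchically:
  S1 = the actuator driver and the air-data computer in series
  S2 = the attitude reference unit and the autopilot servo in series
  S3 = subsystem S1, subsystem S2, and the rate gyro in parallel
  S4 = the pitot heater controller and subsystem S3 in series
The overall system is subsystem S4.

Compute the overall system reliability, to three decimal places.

Series (actuator driver and air-data computer): 0.90000 × 0.96000 = 0.86400
Series (attitude reference unit and autopilot servo): 0.86000 × 0.77000 = 0.66220
Parallel ([0.86400], [0.66220], and rate gyro): 1 − (1 − 0.86400)(1 − 0.66220)(1 − 0.84000) = 0.99265
Series (pitot heater controller and [0.99265]): 0.85000 × 0.99265 = 0.844

0.844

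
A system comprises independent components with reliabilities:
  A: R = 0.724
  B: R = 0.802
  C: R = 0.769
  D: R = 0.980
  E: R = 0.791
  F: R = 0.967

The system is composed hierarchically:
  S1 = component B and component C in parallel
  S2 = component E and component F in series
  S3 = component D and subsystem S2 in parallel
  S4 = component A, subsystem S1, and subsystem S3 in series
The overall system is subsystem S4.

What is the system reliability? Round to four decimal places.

0.6876

Parallel (B and C): 1 − (1 − 0.802000)(1 − 0.769000) = 0.954262
Series (E and F): 0.791000 × 0.967000 = 0.764897
Parallel (D and [0.764897]): 1 − (1 − 0.980000)(1 − 0.764897) = 0.995298
Series (A, [0.954262], and [0.995298]): 0.724000 × 0.954262 × 0.995298 = 0.6876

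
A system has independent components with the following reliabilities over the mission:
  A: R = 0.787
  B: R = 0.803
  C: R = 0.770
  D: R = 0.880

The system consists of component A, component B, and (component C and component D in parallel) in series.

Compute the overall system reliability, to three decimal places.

Parallel (C and D): 1 − (1 − 0.77000)(1 − 0.88000) = 0.97240
Series (A, B, and [0.97240]): 0.78700 × 0.80300 × 0.97240 = 0.615

0.615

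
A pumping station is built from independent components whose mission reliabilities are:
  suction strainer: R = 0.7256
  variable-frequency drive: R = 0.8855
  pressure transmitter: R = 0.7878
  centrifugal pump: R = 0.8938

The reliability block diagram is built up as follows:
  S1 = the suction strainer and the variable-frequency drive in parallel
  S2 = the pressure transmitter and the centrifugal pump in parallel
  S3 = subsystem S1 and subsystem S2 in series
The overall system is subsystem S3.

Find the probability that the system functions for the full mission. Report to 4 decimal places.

Parallel (suction strainer and variable-frequency drive): 1 − (1 − 0.725600)(1 − 0.885500) = 0.968581
Parallel (pressure transmitter and centrifugal pump): 1 − (1 − 0.787800)(1 − 0.893800) = 0.977464
Series ([0.968581] and [0.977464]): 0.968581 × 0.977464 = 0.9468

0.9468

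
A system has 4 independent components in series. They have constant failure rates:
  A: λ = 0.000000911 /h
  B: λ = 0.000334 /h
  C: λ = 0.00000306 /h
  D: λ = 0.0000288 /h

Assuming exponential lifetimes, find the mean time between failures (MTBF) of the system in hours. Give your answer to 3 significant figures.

Series of exponential components: λ_sys = Σ λ_i
λ_sys = 0.000000911 + 0.000334 + 0.00000306 + 0.0000288 = 3.6677e-04 /h
MTBF = 1 / λ_sys = 2730 h

2730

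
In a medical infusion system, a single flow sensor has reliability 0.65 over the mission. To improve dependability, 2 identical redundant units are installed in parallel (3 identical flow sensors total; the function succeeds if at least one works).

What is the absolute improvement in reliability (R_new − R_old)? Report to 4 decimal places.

R_before = 0.65
R_after = 1 − (1 − 0.65)^3 = 0.9571
ΔR = 0.9571 − 0.65 = 0.3071

0.3071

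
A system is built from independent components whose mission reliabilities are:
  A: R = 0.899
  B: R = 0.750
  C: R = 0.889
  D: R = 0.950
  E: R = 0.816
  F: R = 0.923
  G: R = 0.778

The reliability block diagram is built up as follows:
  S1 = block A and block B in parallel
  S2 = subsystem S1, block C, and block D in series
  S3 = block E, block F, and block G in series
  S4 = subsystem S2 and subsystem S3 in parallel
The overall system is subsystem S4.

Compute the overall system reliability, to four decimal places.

Parallel (A and B): 1 − (1 − 0.899000)(1 − 0.750000) = 0.974750
Series ([0.974750], C, and D): 0.974750 × 0.889000 × 0.950000 = 0.823225
Series (E, F, and G): 0.816000 × 0.923000 × 0.778000 = 0.585965
Parallel ([0.823225] and [0.585965]): 1 − (1 − 0.823225)(1 − 0.585965) = 0.9268

0.9268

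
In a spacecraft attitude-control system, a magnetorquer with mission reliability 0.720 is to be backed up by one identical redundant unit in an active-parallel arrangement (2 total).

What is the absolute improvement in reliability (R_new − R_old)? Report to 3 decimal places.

R_before = 0.720
R_after = 1 − (1 − 0.720)^2 = 0.922
ΔR = 0.922 − 0.720 = 0.202

0.202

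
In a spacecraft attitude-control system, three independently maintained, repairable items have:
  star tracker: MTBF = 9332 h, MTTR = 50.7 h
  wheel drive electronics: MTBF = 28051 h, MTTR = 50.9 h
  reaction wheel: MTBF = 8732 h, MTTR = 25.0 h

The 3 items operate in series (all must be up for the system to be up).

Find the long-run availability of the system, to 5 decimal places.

A(star tracker) = MTBF/(MTBF+MTTR) = 9332/(9332+50.7) = 0.994596
A(wheel drive electronics) = MTBF/(MTBF+MTTR) = 28051/(28051+50.9) = 0.998189
A(reaction wheel) = MTBF/(MTBF+MTTR) = 8732/(8732+25.0) = 0.997145
Series availability: 0.994596 × 0.998189 × 0.997145 = 0.98996

0.98996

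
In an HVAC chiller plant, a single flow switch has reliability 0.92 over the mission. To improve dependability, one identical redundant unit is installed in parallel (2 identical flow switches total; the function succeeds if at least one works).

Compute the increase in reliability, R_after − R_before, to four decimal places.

R_before = 0.92
R_after = 1 − (1 − 0.92)^2 = 0.9936
ΔR = 0.9936 − 0.92 = 0.0736

0.0736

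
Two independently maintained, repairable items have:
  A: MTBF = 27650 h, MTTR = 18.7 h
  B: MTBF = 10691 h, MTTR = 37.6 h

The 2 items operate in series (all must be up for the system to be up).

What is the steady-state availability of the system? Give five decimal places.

A(A) = MTBF/(MTBF+MTTR) = 27650/(27650+18.7) = 0.999324
A(B) = MTBF/(MTBF+MTTR) = 10691/(10691+37.6) = 0.996495
Series availability: 0.999324 × 0.996495 = 0.99582

0.99582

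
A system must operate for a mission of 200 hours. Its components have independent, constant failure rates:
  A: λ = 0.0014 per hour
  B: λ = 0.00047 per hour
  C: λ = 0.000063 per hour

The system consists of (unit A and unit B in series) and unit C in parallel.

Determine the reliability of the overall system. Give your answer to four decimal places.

R(A) = exp(−0.0014 × 200) = 0.755784
R(B) = exp(−0.00047 × 200) = 0.910283
R(C) = exp(−0.000063 × 200) = 0.987479
Series (A and B): 0.755784 × 0.910283 = 0.687977
Parallel ([0.687977] and C): 1 − (1 − 0.687977)(1 − 0.987479) = 0.9961

0.9961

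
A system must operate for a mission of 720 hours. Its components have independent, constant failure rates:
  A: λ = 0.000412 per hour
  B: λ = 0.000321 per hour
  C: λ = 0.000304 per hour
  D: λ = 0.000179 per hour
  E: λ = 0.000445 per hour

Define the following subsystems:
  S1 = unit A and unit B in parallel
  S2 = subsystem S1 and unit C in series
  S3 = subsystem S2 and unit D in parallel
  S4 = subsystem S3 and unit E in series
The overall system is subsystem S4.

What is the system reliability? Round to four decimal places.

0.7049

R(A) = exp(−0.000412 × 720) = 0.743312
R(B) = exp(−0.000321 × 720) = 0.793644
R(C) = exp(−0.000304 × 720) = 0.803418
R(D) = exp(−0.000179 × 720) = 0.879079
R(E) = exp(−0.000445 × 720) = 0.725859
Parallel (A and B): 1 − (1 − 0.743312)(1 − 0.793644) = 0.947031
Series ([0.947031] and C): 0.947031 × 0.803418 = 0.760862
Parallel ([0.760862] and D): 1 − (1 − 0.760862)(1 − 0.879079) = 0.971083
Series ([0.971083] and E): 0.971083 × 0.725859 = 0.7049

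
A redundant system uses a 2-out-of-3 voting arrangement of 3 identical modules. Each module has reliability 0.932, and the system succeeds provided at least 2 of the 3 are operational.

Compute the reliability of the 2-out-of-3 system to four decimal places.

R = Σ_{i=2}^{3} C(3,i) p^i (1−p)^{3−i} with p = 0.932
C(3,2)·0.932^2·0.068^1 = 0.177199
C(3,3)·0.932^3·0.068^0 = 0.809558
Sum = 0.9868

0.9868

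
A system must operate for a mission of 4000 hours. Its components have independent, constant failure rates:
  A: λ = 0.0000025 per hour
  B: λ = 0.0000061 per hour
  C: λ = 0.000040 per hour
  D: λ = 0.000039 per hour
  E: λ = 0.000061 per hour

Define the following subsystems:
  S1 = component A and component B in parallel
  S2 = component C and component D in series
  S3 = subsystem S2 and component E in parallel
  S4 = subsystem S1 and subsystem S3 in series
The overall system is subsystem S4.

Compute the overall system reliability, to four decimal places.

R(A) = exp(−0.0000025 × 4000) = 0.990050
R(B) = exp(−0.0000061 × 4000) = 0.975895
R(C) = exp(−0.000040 × 4000) = 0.852144
R(D) = exp(−0.000039 × 4000) = 0.855559
R(E) = exp(−0.000061 × 4000) = 0.783488
Parallel (A and B): 1 − (1 − 0.990050)(1 − 0.975895) = 0.999760
Series (C and D): 0.852144 × 0.855559 = 0.729059
Parallel ([0.729059] and E): 1 − (1 − 0.729059)(1 − 0.783488) = 0.941338
Series ([0.999760] and [0.941338]): 0.999760 × 0.941338 = 0.9411

0.9411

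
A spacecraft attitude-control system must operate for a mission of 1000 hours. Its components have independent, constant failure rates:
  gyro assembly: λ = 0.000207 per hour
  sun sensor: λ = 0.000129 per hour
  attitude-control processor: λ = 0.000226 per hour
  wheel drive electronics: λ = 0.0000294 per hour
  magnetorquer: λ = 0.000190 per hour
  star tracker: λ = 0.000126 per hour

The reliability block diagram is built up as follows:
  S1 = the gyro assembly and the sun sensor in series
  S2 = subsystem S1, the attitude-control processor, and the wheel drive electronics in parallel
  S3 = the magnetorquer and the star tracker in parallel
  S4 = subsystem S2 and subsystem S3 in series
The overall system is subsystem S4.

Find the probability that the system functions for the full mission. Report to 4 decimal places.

R(gyro assembly) = exp(−0.000207 × 1000) = 0.813020
R(sun sensor) = exp(−0.000129 × 1000) = 0.878974
R(attitude-control processor) = exp(−0.000226 × 1000) = 0.797718
R(wheel drive electronics) = exp(−0.0000294 × 1000) = 0.971028
R(magnetorquer) = exp(−0.000190 × 1000) = 0.826959
R(star tracker) = exp(−0.000126 × 1000) = 0.881615
Series (gyro assembly and sun sensor): 0.813020 × 0.878974 = 0.714623
Parallel ([0.714623], attitude-control processor, and wheel drive electronics): 1 − (1 − 0.714623)(1 − 0.797718)(1 − 0.971028) = 0.998328
Parallel (magnetorquer and star tracker): 1 − (1 − 0.826959)(1 − 0.881615) = 0.979515
Series ([0.998328] and [0.979515]): 0.998328 × 0.979515 = 0.9779

0.9779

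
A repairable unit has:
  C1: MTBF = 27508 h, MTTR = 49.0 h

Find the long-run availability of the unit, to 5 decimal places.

0.99822

A(C1) = MTBF/(MTBF+MTTR) = 27508/(27508+49.0) = 0.99822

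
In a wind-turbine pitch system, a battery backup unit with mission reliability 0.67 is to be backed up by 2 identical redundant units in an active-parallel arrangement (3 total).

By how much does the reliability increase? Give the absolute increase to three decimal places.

R_before = 0.67
R_after = 1 − (1 − 0.67)^3 = 0.964
ΔR = 0.964 − 0.67 = 0.294

0.294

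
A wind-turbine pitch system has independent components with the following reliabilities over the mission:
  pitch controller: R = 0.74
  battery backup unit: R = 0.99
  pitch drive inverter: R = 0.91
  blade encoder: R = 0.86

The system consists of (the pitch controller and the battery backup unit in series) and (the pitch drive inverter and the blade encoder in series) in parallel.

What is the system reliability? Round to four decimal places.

Series (pitch controller and battery backup unit): 0.740000 × 0.990000 = 0.732600
Series (pitch drive inverter and blade encoder): 0.910000 × 0.860000 = 0.782600
Parallel ([0.732600] and [0.782600]): 1 − (1 − 0.732600)(1 − 0.782600) = 0.9419

0.9419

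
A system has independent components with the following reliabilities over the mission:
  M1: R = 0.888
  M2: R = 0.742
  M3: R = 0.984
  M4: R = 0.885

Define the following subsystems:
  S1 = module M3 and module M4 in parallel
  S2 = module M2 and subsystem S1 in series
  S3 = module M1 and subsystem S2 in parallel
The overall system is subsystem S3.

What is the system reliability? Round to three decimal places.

Parallel (M3 and M4): 1 − (1 − 0.98400)(1 − 0.88500) = 0.99816
Series (M2 and [0.99816]): 0.74200 × 0.99816 = 0.74063
Parallel (M1 and [0.74063]): 1 − (1 − 0.88800)(1 − 0.74063) = 0.971

0.971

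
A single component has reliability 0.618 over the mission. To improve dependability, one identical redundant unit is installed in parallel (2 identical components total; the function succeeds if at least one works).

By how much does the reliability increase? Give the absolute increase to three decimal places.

0.236

R_before = 0.618
R_after = 1 − (1 − 0.618)^2 = 0.854
ΔR = 0.854 − 0.618 = 0.236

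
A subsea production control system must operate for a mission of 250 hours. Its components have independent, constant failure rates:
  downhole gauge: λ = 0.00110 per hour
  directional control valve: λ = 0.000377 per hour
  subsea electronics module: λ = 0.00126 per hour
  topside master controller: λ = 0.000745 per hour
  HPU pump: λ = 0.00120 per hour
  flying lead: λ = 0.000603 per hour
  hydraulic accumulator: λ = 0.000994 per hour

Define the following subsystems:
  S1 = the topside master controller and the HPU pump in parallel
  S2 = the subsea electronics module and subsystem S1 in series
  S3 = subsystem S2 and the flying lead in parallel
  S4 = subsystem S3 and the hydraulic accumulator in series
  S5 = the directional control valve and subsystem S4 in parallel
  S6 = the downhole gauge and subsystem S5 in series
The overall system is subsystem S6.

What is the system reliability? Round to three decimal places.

0.742

R(downhole gauge) = exp(−0.00110 × 250) = 0.75957
R(directional control valve) = exp(−0.000377 × 250) = 0.91006
R(subsea electronics module) = exp(−0.00126 × 250) = 0.72979
R(topside master controller) = exp(−0.000745 × 250) = 0.83007
R(HPU pump) = exp(−0.00120 × 250) = 0.74082
R(flying lead) = exp(−0.000603 × 250) = 0.86006
R(hydraulic accumulator) = exp(−0.000994 × 250) = 0.77997
Parallel (topside master controller and HPU pump): 1 − (1 − 0.83007)(1 − 0.74082) = 0.95596
Series (subsea electronics module and [0.95596]): 0.72979 × 0.95596 = 0.69765
Parallel ([0.69765] and flying lead): 1 − (1 − 0.69765)(1 − 0.86006) = 0.95769
Series ([0.95769] and hydraulic accumulator): 0.95769 × 0.77997 = 0.74697
Parallel (directional control valve and [0.74697]): 1 − (1 − 0.91006)(1 − 0.74697) = 0.97724
Series (downhole gauge and [0.97724]): 0.75957 × 0.97724 = 0.742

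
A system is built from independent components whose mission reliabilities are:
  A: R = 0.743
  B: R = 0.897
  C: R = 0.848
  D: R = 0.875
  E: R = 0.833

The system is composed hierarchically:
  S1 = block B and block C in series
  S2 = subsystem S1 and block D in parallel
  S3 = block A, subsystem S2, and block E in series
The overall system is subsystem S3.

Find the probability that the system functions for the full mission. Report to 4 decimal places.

0.6004

Series (B and C): 0.897000 × 0.848000 = 0.760656
Parallel ([0.760656] and D): 1 − (1 − 0.760656)(1 − 0.875000) = 0.970082
Series (A, [0.970082], and E): 0.743000 × 0.970082 × 0.833000 = 0.6004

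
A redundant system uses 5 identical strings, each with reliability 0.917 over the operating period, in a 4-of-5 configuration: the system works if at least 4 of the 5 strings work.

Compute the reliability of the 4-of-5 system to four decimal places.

0.9418

R = Σ_{i=4}^{5} C(5,i) p^i (1−p)^{5−i} with p = 0.917
C(5,4)·0.917^4·0.083^1 = 0.293444
C(5,5)·0.917^5·0.083^0 = 0.648405
Sum = 0.9418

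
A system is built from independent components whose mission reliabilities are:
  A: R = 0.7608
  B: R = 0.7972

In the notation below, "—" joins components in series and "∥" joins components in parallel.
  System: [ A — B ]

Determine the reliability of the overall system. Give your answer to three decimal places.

0.607

Series (A and B): 0.76080 × 0.79720 = 0.607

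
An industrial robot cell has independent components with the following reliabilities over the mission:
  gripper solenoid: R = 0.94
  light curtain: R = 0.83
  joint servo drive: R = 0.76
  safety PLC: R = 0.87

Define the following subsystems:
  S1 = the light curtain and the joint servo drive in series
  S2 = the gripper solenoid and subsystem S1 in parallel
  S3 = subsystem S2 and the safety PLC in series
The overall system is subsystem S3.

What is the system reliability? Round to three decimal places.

0.851

Series (light curtain and joint servo drive): 0.83000 × 0.76000 = 0.63080
Parallel (gripper solenoid and [0.63080]): 1 − (1 − 0.94000)(1 − 0.63080) = 0.97785
Series ([0.97785] and safety PLC): 0.97785 × 0.87000 = 0.851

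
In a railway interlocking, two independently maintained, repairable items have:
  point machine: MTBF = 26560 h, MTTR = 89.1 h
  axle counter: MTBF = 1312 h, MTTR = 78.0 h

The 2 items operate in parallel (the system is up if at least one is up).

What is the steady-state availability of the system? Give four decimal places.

0.9998

A(point machine) = MTBF/(MTBF+MTTR) = 26560/(26560+89.1) = 0.996657
A(axle counter) = MTBF/(MTBF+MTTR) = 1312/(1312+78.0) = 0.943885
Parallel availability: 1 − (1 − 0.996657)(1 − 0.943885) = 0.9998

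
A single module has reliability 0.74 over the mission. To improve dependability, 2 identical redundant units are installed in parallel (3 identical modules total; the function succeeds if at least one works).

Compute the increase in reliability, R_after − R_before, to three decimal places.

0.242

R_before = 0.74
R_after = 1 − (1 − 0.74)^3 = 0.982
ΔR = 0.982 − 0.74 = 0.242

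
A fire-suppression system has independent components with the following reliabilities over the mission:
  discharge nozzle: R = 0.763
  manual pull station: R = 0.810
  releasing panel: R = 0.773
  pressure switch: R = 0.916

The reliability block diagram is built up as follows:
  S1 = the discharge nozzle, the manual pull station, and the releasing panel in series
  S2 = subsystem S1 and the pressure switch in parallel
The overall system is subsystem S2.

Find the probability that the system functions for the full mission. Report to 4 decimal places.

0.9561

Series (discharge nozzle, manual pull station, and releasing panel): 0.763000 × 0.810000 × 0.773000 = 0.477737
Parallel ([0.477737] and pressure switch): 1 − (1 − 0.477737)(1 − 0.916000) = 0.9561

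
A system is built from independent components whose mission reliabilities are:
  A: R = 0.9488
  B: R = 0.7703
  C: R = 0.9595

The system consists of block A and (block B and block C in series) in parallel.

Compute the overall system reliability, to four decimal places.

Series (B and C): 0.770300 × 0.959500 = 0.739103
Parallel (A and [0.739103]): 1 − (1 − 0.948800)(1 − 0.739103) = 0.9866

0.9866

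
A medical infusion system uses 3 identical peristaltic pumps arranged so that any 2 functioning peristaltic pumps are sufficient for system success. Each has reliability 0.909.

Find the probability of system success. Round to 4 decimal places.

0.9767

R = Σ_{i=2}^{3} C(3,i) p^i (1−p)^{3−i} with p = 0.909
C(3,2)·0.909^2·0.091^1 = 0.225575
C(3,3)·0.909^3·0.091^0 = 0.751089
Sum = 0.9767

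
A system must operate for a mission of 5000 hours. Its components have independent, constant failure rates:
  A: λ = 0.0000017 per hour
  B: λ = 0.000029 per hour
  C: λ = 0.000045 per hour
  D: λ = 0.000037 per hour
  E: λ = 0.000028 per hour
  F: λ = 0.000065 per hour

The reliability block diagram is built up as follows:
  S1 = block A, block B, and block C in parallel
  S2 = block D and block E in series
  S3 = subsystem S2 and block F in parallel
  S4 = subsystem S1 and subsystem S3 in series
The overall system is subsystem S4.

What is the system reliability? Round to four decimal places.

R(A) = exp(−0.0000017 × 5000) = 0.991536
R(B) = exp(−0.000029 × 5000) = 0.865022
R(C) = exp(−0.000045 × 5000) = 0.798516
R(D) = exp(−0.000037 × 5000) = 0.831104
R(E) = exp(−0.000028 × 5000) = 0.869358
R(F) = exp(−0.000065 × 5000) = 0.722527
Parallel (A, B, and C): 1 − (1 − 0.991536)(1 − 0.865022)(1 − 0.798516) = 0.999770
Series (D and E): 0.831104 × 0.869358 = 0.722527
Parallel ([0.722527] and F): 1 − (1 − 0.722527)(1 − 0.722527) = 0.923009
Series ([0.999770] and [0.923009]): 0.999770 × 0.923009 = 0.9228

0.9228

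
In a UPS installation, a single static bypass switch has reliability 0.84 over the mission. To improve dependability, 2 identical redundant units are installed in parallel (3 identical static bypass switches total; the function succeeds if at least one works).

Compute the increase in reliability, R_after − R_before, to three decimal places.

0.156

R_before = 0.84
R_after = 1 − (1 − 0.84)^3 = 0.996
ΔR = 0.996 − 0.84 = 0.156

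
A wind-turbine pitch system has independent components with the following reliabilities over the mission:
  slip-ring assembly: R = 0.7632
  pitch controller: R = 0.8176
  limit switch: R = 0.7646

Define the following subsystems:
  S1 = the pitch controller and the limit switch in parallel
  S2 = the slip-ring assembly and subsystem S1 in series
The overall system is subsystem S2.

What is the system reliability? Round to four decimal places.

Parallel (pitch controller and limit switch): 1 − (1 − 0.817600)(1 − 0.764600) = 0.957063
Series (slip-ring assembly and [0.957063]): 0.763200 × 0.957063 = 0.7304

0.7304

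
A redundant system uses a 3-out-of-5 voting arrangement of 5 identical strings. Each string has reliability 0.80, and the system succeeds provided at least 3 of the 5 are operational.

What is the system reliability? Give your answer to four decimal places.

R = Σ_{i=3}^{5} C(5,i) p^i (1−p)^{5−i} with p = 0.80
C(5,3)·0.80^3·0.20^2 = 0.204800
C(5,4)·0.80^4·0.20^1 = 0.409600
C(5,5)·0.80^5·0.20^0 = 0.327680
Sum = 0.9421

0.9421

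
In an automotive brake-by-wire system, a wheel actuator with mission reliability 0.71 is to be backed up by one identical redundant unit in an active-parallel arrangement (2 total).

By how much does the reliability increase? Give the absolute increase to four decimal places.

0.2059

R_before = 0.71
R_after = 1 − (1 − 0.71)^2 = 0.9159
ΔR = 0.9159 − 0.71 = 0.2059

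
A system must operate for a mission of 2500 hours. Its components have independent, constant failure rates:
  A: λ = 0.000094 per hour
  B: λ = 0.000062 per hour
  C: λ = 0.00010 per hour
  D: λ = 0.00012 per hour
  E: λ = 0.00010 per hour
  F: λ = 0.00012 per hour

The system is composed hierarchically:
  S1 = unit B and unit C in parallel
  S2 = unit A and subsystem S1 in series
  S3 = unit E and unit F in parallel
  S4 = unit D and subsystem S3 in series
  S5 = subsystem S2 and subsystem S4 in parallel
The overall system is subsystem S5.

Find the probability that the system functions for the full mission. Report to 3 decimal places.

R(A) = exp(−0.000094 × 2500) = 0.79057
R(B) = exp(−0.000062 × 2500) = 0.85642
R(C) = exp(−0.00010 × 2500) = 0.77880
R(D) = exp(−0.00012 × 2500) = 0.74082
R(E) = exp(−0.00010 × 2500) = 0.77880
R(F) = exp(−0.00012 × 2500) = 0.74082
Parallel (B and C): 1 − (1 − 0.85642)(1 − 0.77880) = 0.96824
Series (A and [0.96824]): 0.79057 × 0.96824 = 0.76546
Parallel (E and F): 1 − (1 − 0.77880)(1 − 0.74082) = 0.94267
Series (D and [0.94267]): 0.74082 × 0.94267 = 0.69835
Parallel ([0.76546] and [0.69835]): 1 − (1 − 0.76546)(1 − 0.69835) = 0.929

0.929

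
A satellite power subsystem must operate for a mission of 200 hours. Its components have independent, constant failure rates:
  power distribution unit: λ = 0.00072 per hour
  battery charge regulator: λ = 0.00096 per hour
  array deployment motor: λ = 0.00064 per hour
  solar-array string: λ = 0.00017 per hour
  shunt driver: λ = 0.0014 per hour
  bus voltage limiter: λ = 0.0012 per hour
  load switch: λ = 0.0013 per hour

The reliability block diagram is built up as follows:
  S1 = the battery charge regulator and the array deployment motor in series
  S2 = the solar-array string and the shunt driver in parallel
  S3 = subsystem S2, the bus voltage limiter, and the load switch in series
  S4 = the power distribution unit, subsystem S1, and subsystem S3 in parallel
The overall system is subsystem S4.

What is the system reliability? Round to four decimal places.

0.9854

R(power distribution unit) = exp(−0.00072 × 200) = 0.865888
R(battery charge regulator) = exp(−0.00096 × 200) = 0.825307
R(array deployment motor) = exp(−0.00064 × 200) = 0.879853
R(solar-array string) = exp(−0.00017 × 200) = 0.966572
R(shunt driver) = exp(−0.0014 × 200) = 0.755784
R(bus voltage limiter) = exp(−0.0012 × 200) = 0.786628
R(load switch) = exp(−0.0013 × 200) = 0.771052
Series (battery charge regulator and array deployment motor): 0.825307 × 0.879853 = 0.726149
Parallel (solar-array string and shunt driver): 1 − (1 − 0.966572)(1 − 0.755784) = 0.991836
Series ([0.991836], bus voltage limiter, and load switch): 0.991836 × 0.786628 × 0.771052 = 0.601579
Parallel (power distribution unit, [0.726149], and [0.601579]): 1 − (1 − 0.865888)(1 − 0.726149)(1 − 0.601579) = 0.9854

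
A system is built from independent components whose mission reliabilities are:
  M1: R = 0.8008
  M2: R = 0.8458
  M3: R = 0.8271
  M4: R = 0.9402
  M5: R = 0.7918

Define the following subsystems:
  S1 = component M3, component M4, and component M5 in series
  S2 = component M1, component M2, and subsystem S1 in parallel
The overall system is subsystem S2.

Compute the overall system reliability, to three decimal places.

0.988

Series (M3, M4, and M5): 0.82710 × 0.94020 × 0.79180 = 0.61573
Parallel (M1, M2, and [0.61573]): 1 − (1 − 0.80080)(1 − 0.84580)(1 − 0.61573) = 0.988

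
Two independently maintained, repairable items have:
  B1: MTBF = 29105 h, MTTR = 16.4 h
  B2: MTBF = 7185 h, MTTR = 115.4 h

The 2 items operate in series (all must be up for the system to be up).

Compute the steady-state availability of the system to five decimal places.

0.98364

A(B1) = MTBF/(MTBF+MTTR) = 29105/(29105+16.4) = 0.999437
A(B2) = MTBF/(MTBF+MTTR) = 7185/(7185+115.4) = 0.984193
Series availability: 0.999437 × 0.984193 = 0.98364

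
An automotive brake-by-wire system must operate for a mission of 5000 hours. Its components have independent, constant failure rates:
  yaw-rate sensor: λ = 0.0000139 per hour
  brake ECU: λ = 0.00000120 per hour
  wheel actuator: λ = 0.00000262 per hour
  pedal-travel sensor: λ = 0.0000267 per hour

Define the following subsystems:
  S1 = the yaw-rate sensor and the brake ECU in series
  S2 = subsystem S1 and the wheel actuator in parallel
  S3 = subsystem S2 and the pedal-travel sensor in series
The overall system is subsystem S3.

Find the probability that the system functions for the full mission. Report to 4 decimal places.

0.8742

R(yaw-rate sensor) = exp(−0.0000139 × 5000) = 0.932860
R(brake ECU) = exp(−0.00000120 × 5000) = 0.994018
R(wheel actuator) = exp(−0.00000262 × 5000) = 0.986985
R(pedal-travel sensor) = exp(−0.0000267 × 5000) = 0.875027
Series (yaw-rate sensor and brake ECU): 0.932860 × 0.994018 = 0.927280
Parallel ([0.927280] and wheel actuator): 1 − (1 − 0.927280)(1 − 0.986985) = 0.999054
Series ([0.999054] and pedal-travel sensor): 0.999054 × 0.875027 = 0.8742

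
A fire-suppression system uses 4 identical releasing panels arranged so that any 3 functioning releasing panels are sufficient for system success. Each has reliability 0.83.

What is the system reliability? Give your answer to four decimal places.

0.8634

R = Σ_{i=3}^{4} C(4,i) p^i (1−p)^{4−i} with p = 0.83
C(4,3)·0.83^3·0.17^1 = 0.388815
C(4,4)·0.83^4·0.17^0 = 0.474583
Sum = 0.8634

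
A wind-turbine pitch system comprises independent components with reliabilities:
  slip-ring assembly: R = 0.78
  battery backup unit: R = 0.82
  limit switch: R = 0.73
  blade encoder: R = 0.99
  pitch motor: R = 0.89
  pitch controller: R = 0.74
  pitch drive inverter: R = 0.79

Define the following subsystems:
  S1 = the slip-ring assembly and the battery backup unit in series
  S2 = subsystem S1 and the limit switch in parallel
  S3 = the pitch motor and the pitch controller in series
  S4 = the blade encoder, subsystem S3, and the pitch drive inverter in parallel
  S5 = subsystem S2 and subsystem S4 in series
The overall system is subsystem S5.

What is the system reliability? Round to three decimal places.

0.902

Series (slip-ring assembly and battery backup unit): 0.78000 × 0.82000 = 0.63960
Parallel ([0.63960] and limit switch): 1 − (1 − 0.63960)(1 − 0.73000) = 0.90269
Series (pitch motor and pitch controller): 0.89000 × 0.74000 = 0.65860
Parallel (blade encoder, [0.65860], and pitch drive inverter): 1 − (1 − 0.99000)(1 − 0.65860)(1 − 0.79000) = 0.99928
Series ([0.90269] and [0.99928]): 0.90269 × 0.99928 = 0.902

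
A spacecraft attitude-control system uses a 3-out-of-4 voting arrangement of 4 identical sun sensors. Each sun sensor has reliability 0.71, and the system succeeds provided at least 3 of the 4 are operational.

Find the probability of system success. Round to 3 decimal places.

0.669

R = Σ_{i=3}^{4} C(4,i) p^i (1−p)^{4−i} with p = 0.71
C(4,3)·0.71^3·0.29^1 = 0.41518
C(4,4)·0.71^4·0.29^0 = 0.25412
Sum = 0.669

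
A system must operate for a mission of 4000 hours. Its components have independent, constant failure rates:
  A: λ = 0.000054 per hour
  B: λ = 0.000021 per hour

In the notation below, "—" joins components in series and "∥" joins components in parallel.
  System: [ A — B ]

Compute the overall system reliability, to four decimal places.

R(A) = exp(−0.000054 × 4000) = 0.805735
R(B) = exp(−0.000021 × 4000) = 0.919431
Series (A and B): 0.805735 × 0.919431 = 0.7408

0.7408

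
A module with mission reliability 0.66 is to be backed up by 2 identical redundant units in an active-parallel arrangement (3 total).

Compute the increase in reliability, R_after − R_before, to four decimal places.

R_before = 0.66
R_after = 1 − (1 − 0.66)^3 = 0.9607
ΔR = 0.9607 − 0.66 = 0.3007

0.3007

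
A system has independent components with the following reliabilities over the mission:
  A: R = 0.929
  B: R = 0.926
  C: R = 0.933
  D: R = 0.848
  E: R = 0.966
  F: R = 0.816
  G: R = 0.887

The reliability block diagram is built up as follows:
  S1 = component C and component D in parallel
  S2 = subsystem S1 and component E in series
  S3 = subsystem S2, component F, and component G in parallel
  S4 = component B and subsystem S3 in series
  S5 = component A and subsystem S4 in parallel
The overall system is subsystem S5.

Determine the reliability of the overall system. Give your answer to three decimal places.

0.995

Parallel (C and D): 1 − (1 − 0.93300)(1 − 0.84800) = 0.98982
Series ([0.98982] and E): 0.98982 × 0.96600 = 0.95617
Parallel ([0.95617], F, and G): 1 − (1 − 0.95617)(1 − 0.81600)(1 − 0.88700) = 0.99909
Series (B and [0.99909]): 0.92600 × 0.99909 = 0.92516
Parallel (A and [0.92516]): 1 − (1 − 0.92900)(1 − 0.92516) = 0.995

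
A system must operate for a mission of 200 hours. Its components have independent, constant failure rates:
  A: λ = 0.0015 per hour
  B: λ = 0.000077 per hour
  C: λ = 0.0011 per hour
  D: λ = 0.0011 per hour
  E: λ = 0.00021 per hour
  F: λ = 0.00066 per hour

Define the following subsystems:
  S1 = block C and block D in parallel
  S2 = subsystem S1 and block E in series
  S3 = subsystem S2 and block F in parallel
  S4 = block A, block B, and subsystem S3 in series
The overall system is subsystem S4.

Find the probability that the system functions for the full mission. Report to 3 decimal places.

0.722

R(A) = exp(−0.0015 × 200) = 0.74082
R(B) = exp(−0.000077 × 200) = 0.98472
R(C) = exp(−0.0011 × 200) = 0.80252
R(D) = exp(−0.0011 × 200) = 0.80252
R(E) = exp(−0.00021 × 200) = 0.95887
R(F) = exp(−0.00066 × 200) = 0.87634
Parallel (C and D): 1 − (1 − 0.80252)(1 − 0.80252) = 0.96100
Series ([0.96100] and E): 0.96100 × 0.95887 = 0.92147
Parallel ([0.92147] and F): 1 − (1 − 0.92147)(1 − 0.87634) = 0.99029
Series (A, B, and [0.99029]): 0.74082 × 0.98472 × 0.99029 = 0.722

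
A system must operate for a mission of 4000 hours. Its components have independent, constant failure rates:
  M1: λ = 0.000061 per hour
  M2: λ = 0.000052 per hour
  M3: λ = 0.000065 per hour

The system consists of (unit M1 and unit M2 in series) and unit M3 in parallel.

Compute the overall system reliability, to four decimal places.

0.9167

R(M1) = exp(−0.000061 × 4000) = 0.783488
R(M2) = exp(−0.000052 × 4000) = 0.812207
R(M3) = exp(−0.000065 × 4000) = 0.771052
Series (M1 and M2): 0.783488 × 0.812207 = 0.636354
Parallel ([0.636354] and M3): 1 − (1 − 0.636354)(1 − 0.771052) = 0.9167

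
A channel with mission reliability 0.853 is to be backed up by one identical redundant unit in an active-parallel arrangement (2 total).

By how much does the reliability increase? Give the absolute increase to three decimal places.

R_before = 0.853
R_after = 1 − (1 − 0.853)^2 = 0.978
ΔR = 0.978 − 0.853 = 0.125

0.125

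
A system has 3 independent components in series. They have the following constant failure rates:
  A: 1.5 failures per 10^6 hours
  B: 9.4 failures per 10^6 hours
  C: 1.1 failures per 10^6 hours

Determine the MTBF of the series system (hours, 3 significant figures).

Series of exponential components: λ_sys = Σ λ_i
λ_sys = 0.0000015 + 0.0000094 + 0.0000011 = 1.2000e-05 /h
MTBF = 1 / λ_sys = 83300 h

83300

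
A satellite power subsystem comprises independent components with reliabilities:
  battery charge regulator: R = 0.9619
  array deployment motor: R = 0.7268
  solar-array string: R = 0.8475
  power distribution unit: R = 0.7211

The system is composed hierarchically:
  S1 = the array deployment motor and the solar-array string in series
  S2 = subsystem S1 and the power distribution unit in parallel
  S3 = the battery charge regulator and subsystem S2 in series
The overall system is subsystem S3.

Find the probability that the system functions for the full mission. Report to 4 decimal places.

0.8589

Series (array deployment motor and solar-array string): 0.726800 × 0.847500 = 0.615963
Parallel ([0.615963] and power distribution unit): 1 − (1 − 0.615963)(1 − 0.721100) = 0.892892
Series (battery charge regulator and [0.892892]): 0.961900 × 0.892892 = 0.8589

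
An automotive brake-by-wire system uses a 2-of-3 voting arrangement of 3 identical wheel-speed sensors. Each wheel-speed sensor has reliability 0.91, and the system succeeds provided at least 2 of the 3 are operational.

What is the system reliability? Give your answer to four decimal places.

0.9772

R = Σ_{i=2}^{3} C(3,i) p^i (1−p)^{3−i} with p = 0.91
C(3,2)·0.91^2·0.09^1 = 0.223587
C(3,3)·0.91^3·0.09^0 = 0.753571
Sum = 0.9772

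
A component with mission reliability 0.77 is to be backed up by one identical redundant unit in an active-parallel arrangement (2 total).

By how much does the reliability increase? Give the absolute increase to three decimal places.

R_before = 0.77
R_after = 1 − (1 − 0.77)^2 = 0.947
ΔR = 0.947 − 0.77 = 0.177

0.177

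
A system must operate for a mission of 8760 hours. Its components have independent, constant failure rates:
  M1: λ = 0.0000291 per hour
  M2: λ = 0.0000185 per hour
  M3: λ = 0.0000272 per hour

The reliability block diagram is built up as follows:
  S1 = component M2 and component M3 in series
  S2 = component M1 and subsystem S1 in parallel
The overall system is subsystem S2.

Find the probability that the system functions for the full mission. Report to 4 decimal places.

R(M1) = exp(−0.0000291 × 8760) = 0.774982
R(M2) = exp(−0.0000185 × 8760) = 0.850390
R(M3) = exp(−0.0000272 × 8760) = 0.787988
Series (M2 and M3): 0.850390 × 0.787988 = 0.670097
Parallel (M1 and [0.670097]): 1 − (1 − 0.774982)(1 − 0.670097) = 0.9258

0.9258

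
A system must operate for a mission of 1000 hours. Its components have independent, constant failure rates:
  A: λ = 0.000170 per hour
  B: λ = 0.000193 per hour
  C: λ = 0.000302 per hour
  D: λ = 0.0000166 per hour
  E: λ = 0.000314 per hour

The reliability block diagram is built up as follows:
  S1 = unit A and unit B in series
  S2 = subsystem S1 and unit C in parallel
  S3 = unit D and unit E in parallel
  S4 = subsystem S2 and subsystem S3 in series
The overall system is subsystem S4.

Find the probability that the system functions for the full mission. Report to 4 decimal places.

R(A) = exp(−0.000170 × 1000) = 0.843665
R(B) = exp(−0.000193 × 1000) = 0.824482
R(C) = exp(−0.000302 × 1000) = 0.739338
R(D) = exp(−0.0000166 × 1000) = 0.983537
R(E) = exp(−0.000314 × 1000) = 0.730519
Series (A and B): 0.843665 × 0.824482 = 0.695587
Parallel ([0.695587] and C): 1 − (1 − 0.695587)(1 − 0.739338) = 0.920651
Parallel (D and E): 1 − (1 − 0.983537)(1 − 0.730519) = 0.995564
Series ([0.920651] and [0.995564]): 0.920651 × 0.995564 = 0.9166

0.9166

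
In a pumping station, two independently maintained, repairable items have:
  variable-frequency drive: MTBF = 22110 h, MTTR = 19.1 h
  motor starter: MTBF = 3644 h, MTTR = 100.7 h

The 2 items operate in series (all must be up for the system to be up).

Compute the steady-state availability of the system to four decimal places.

0.9723

A(variable-frequency drive) = MTBF/(MTBF+MTTR) = 22110/(22110+19.1) = 0.999137
A(motor starter) = MTBF/(MTBF+MTTR) = 3644/(3644+100.7) = 0.973109
Series availability: 0.999137 × 0.973109 = 0.9723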